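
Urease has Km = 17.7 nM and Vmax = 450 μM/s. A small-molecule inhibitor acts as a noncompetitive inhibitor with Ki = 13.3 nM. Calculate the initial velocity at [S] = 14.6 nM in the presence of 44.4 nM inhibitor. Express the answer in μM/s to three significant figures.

46.9 μM/s

α = 1 + [I]/Ki = 1 + 44.4/13.3 = 4.338.
For a noncompetitive inhibitor, Vmax is reduced to Vmax/α while Km is unchanged: Km,app = 17.7 nM, Vmax,app = 104 μM/s.
v = Vmax,app·[S]/(Km,app + [S]) = 104 × 14.6/(17.7 + 14.6) = 46.9 μM/s.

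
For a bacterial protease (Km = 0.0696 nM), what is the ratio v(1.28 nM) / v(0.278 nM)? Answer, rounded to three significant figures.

1.19

Since Vmax cancels, v₂/v₁ = [S]₂(Km+[S]₁) / [S]₁(Km+[S]₂).
= 1.28×(0.0696+0.278) / (0.278×(0.0696+1.28)) = 0.4449/0.3752 = 1.19.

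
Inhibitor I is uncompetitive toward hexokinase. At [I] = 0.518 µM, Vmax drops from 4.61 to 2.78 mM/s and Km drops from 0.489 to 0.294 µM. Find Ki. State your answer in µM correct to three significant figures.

Uncompetitive: Vmax,app = Vmax/α (and Km,app = Km/α) with α = 1 + [I]/Ki.
α = Vmax/Vmax,app = 4.61/2.78 = 1.658.
Since α = 1 + [I]/Ki, [I]/Ki = 1.658 − 1 = 0.6583 and Ki = 0.518/0.6583 = 0.787 µM.

0.787 µM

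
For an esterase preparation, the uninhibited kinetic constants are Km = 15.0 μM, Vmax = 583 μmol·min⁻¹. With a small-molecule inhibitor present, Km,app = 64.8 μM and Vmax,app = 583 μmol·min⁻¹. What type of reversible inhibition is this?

competitive

Km increases (15.0 → 64.8 μM) while Vmax is unchanged — the hallmark of competitive inhibition.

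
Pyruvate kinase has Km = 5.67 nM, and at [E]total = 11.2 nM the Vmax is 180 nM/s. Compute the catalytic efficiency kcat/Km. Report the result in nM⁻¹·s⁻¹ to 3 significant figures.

2.83 nM⁻¹·s⁻¹

kcat = Vmax/[E]total = 180/11.2 = 16.1 s⁻¹.
kcat/Km = 16.1/5.67 = 2.83 nM⁻¹·s⁻¹.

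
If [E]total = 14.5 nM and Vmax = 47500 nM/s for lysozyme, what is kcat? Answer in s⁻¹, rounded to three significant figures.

3280 s⁻¹

kcat = Vmax/[E]total = 47500 nM/s / 14.5 nM = 3280 s⁻¹.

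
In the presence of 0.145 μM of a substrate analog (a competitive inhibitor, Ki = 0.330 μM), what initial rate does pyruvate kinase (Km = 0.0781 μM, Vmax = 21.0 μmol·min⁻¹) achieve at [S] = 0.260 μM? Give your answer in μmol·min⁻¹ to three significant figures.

With α = 1 + [I]/Ki = 1 + 0.145/0.330 = 1.439, the competitive rate law is v = Vmax[S] / (αKm + [S]).
v = 21.0×0.260 / (1.439×0.0781 + 0.260) = 5.460/0.3724 = 14.7 μmol·min⁻¹.

14.7 μmol·min⁻¹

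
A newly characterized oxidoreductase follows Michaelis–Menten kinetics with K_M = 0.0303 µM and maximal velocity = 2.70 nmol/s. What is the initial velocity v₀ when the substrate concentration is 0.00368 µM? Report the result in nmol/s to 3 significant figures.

v = Vmax·[S]/(Km + [S]) = 2.70 × 0.00368 / (0.0303 + 0.00368)
  = 0.009936 / 0.03398 = 0.292 nmol/s.

0.292 nmol/s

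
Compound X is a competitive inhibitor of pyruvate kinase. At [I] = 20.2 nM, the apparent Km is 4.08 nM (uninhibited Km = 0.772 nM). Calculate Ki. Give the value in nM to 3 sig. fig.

Competitive: Km,app = α·Km with α = 1 + [I]/Ki.
α = Km,app/Km = 4.08/0.772 = 5.285.
Since α = 1 + [I]/Ki, [I]/Ki = 5.285 − 1 = 4.285 and Ki = 20.2/4.285 = 4.71 nM.

4.71 nM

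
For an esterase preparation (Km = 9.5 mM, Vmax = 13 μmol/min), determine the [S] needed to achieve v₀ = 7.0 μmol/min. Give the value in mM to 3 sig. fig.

11.1 mM

The required fractional saturation is v/Vmax = 7.0/13 = 0.5385.
Then [S]/(Km+[S]) = 0.5385 ⇒ [S] = 9.5 × 0.5385/(1 − 0.5385) = 11.1 mM.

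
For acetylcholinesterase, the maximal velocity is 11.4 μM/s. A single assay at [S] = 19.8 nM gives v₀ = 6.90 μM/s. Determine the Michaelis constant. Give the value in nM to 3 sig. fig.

v/Vmax = 6.90/11.4 = 0.6053 = [S]/(Km+[S]).
So Km + [S] = [S]/0.6053 = 32.71 nM, giving Km = 32.71 − 19.8 = 12.9 nM.

12.9 nM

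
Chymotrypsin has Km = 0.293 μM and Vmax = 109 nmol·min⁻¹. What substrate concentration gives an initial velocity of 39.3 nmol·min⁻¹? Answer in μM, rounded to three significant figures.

0.165 μM

The required fractional saturation is v/Vmax = 39.3/109 = 0.3606.
Then [S]/(Km+[S]) = 0.3606 ⇒ [S] = 0.293 × 0.3606/(1 − 0.3606) = 0.165 μM.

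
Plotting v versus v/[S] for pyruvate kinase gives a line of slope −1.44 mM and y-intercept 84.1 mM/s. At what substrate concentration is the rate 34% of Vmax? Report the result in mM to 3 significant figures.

0.742 mM

The Eadie–Hofstee slope gives Km = 1.44 mM (slope = −Km).
v/Vmax = [S]/(Km+[S]) = 0.34 ⇒ [S] = Km·0.34/(1−0.34) = 1.44 × 0.5152 = 0.742 mM.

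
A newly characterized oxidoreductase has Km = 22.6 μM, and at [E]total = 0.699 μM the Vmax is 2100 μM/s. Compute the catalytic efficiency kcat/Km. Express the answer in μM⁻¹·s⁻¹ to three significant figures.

133 μM⁻¹·s⁻¹

kcat = Vmax/[E]total = 2100/0.699 = 3000 s⁻¹.
kcat/Km = 3000/22.6 = 133 μM⁻¹·s⁻¹.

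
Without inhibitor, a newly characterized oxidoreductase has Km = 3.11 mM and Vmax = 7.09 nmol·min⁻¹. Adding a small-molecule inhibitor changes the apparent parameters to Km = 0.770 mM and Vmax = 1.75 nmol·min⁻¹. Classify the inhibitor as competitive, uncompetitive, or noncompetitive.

uncompetitive

Both Km and Vmax decrease by the same factor (~4.04-fold) — characteristic of uncompetitive inhibition.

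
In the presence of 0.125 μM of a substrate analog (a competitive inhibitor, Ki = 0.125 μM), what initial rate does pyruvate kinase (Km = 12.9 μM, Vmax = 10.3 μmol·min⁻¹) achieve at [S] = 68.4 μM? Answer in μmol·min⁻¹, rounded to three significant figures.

With α = 1 + [I]/Ki = 1 + 0.125/0.125 = 2.000, the competitive rate law is v = Vmax[S] / (αKm + [S]).
v = 10.3×68.4 / (2.000×12.9 + 68.4) = 704.5/94.20 = 7.48 μmol·min⁻¹.

7.48 μmol·min⁻¹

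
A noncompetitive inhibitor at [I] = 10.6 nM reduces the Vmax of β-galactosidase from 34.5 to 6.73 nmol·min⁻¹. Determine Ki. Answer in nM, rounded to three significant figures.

2.57 nM

Noncompetitive: Vmax,app = Vmax/α with α = 1 + [I]/Ki.
α = Vmax/Vmax,app = 34.5/6.73 = 5.126.
Ki = [I]/(α − 1) = 10.6/4.126 = 2.57 nM.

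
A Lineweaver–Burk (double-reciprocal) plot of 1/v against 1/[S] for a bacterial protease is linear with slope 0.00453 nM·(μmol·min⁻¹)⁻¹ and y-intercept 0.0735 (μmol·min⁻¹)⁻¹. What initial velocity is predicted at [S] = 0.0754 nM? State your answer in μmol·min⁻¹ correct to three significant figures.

7.49 μmol·min⁻¹

The y-intercept is 1/Vmax, so Vmax = 1/0.0735 = 13.6 μmol·min⁻¹.
The slope is Km/Vmax, so Km = 0.00453 × 13.6 = 0.0616 nM.
Then v = 13.6 × 0.0754/(0.0616 + 0.0754) = 7.49 μmol·min⁻¹.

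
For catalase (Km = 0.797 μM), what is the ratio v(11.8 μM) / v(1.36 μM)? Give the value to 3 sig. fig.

1.49

The fractional saturations are [S]/(Km+[S]) = 1.36/2.157 = 0.6305 and 11.8/12.60 = 0.9367.
v₂/v₁ is just their ratio: 0.9367/0.6305 = 1.49.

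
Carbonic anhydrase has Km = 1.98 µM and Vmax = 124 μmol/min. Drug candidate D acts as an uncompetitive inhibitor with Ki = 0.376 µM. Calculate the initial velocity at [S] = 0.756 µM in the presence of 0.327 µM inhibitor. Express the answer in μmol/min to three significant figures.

α = 1 + [I]/Ki = 1 + 0.327/0.376 = 1.870.
For an uncompetitive inhibitor, both parameters are divided by α, giving Vmax/α and Km/α: Km,app = 1.06 µM, Vmax,app = 66.3 μmol/min.
v = Vmax,app·[S]/(Km,app + [S]) = 66.3 × 0.756/(1.06 + 0.756) = 27.6 μmol/min.

27.6 μmol/min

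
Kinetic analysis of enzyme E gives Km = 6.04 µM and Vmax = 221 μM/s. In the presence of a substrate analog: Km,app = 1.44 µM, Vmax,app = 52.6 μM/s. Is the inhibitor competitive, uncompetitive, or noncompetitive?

uncompetitive

Both Km and Vmax decrease by the same factor (~4.20-fold) — characteristic of uncompetitive inhibition.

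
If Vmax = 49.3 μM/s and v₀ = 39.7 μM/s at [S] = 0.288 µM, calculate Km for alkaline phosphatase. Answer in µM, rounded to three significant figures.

v/Vmax = 39.7/49.3 = 0.8053 = [S]/(Km+[S]).
So Km + [S] = [S]/0.8053 = 0.3576 µM, giving Km = 0.3576 − 0.288 = 0.0696 µM.

0.0696 µM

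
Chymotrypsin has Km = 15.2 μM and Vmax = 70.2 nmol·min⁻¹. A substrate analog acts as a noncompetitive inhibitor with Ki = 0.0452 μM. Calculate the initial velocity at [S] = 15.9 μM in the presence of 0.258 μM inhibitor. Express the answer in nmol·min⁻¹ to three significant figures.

With α = 1 + [I]/Ki = 1 + 0.258/0.0452 = 6.708, the noncompetitive rate law is v = (Vmax/α)·[S] / (Km + [S]).
v = (70.2/6.708)×15.9 / (15.2 + 15.9) = 166.4/31.10 = 5.35 nmol·min⁻¹.

5.35 nmol·min⁻¹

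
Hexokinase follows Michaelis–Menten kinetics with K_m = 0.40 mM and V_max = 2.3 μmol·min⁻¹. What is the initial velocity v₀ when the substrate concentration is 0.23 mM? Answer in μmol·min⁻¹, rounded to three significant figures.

[S]/(Km+[S]) = 0.23/0.6300 = 0.3651, the fractional saturation.
v = 0.3651 × Vmax = 0.3651 × 2.3 = 0.840 μmol·min⁻¹.

0.840 μmol·min⁻¹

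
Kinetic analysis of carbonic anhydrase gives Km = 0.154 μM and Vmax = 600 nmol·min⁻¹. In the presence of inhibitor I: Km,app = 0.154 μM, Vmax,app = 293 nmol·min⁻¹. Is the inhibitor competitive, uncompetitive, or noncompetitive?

noncompetitive

Vmax decreases (600 → 293 nmol·min⁻¹) while Km is unchanged — pure noncompetitive inhibition.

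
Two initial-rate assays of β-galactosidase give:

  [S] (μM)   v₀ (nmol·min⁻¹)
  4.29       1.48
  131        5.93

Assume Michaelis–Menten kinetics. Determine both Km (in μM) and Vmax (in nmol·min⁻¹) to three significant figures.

Km = 14.8 μM; Vmax = 6.60 nmol·min⁻¹

From v = Vmax[S]/(Km+[S]), each point gives Vmax = v(Km+[S])/[S].
Equating: 1.48(Km+4.29)/4.29 = 5.93(Km+131)/131.
0.3450·Km + 1.48 = 0.04527·Km + 5.93, so (0.3450 − 0.04527)·Km = 5.93 − 1.48.
Km = 4.450/0.2997 = 14.8 μM; then Vmax = 1.48(14.8+4.29)/4.29 = 6.60 nmol·min⁻¹.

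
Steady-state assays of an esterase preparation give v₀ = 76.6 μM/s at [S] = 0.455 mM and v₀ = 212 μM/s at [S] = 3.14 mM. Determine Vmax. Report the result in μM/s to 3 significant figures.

303 μM/s

In reciprocal form, 1/v = (Km/Vmax)·(1/[S]) + 1/Vmax. The two points give (1/[S], 1/v) = (2.198, 0.01305) and (0.3185, 0.004717).
Slope = (0.01305 − 0.004717)/(2.198 − 0.3185) = 0.004437; intercept = 0.01305 − 0.004437×2.198 = 0.003304.
Vmax = 1/intercept = 303 μM/s; Km = slope × Vmax = 0.004437 × 303 = 1.34 mM.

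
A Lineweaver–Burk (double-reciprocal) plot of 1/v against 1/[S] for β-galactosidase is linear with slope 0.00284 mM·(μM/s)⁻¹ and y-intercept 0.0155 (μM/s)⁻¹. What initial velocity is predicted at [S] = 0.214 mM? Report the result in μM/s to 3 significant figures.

The y-intercept is 1/Vmax, so Vmax = 1/0.0155 = 64.5 μM/s.
The slope is Km/Vmax, so Km = 0.00284 × 64.5 = 0.183 mM.
Then v = 64.5 × 0.214/(0.183 + 0.214) = 34.8 μM/s.

34.8 μM/s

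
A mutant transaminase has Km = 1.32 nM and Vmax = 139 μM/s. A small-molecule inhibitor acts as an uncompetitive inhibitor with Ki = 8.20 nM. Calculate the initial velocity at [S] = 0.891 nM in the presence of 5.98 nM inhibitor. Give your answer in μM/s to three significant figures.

With α = 1 + [I]/Ki = 1 + 5.98/8.20 = 1.729, the uncompetitive rate law is v = (Vmax/α)·[S] / (Km/α + [S]).
v = (139/1.729)×0.891 / (1.32/1.729 + 0.891) = 71.62/1.654 = 43.3 μM/s.

43.3 μM/s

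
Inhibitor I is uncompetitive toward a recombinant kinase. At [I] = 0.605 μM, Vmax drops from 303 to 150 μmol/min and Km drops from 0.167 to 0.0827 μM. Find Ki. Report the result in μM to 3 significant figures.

0.593 μM

Uncompetitive: Vmax,app = Vmax/α (and Km,app = Km/α) with α = 1 + [I]/Ki.
α = Vmax/Vmax,app = 303/150 = 2.020.
Since α = 1 + [I]/Ki, [I]/Ki = 2.020 − 1 = 1.020 and Ki = 0.605/1.020 = 0.593 μM.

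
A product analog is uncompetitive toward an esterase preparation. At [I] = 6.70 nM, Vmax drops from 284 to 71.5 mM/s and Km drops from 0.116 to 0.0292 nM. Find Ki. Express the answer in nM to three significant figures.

Uncompetitive: Vmax,app = Vmax/α (and Km,app = Km/α) with α = 1 + [I]/Ki.
α = Vmax/Vmax,app = 284/71.5 = 3.972.
Ki = [I]/(α − 1) = 6.70/2.972 = 2.25 nM.

2.25 nM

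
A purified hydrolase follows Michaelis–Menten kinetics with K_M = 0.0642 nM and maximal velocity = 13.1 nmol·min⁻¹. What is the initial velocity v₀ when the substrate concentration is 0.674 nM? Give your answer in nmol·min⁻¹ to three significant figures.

[S]/(Km+[S]) = 0.674/0.7382 = 0.9130, the fractional saturation.
v = 0.9130 × Vmax = 0.9130 × 13.1 = 12.0 nmol·min⁻¹.

12.0 nmol·min⁻¹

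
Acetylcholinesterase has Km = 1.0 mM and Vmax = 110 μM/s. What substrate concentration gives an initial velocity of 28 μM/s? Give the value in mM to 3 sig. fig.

0.341 mM

Rearranging v = Vmax[S]/(Km+[S]) gives [S] = Km·v/(Vmax − v).
[S] = 1.0 × 28 / (110 − 28) = 28.00/82.00 = 0.341 mM.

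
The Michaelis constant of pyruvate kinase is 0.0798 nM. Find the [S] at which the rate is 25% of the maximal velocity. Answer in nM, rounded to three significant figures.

0.0266 nM

v/Vmax = [S]/(Km+[S]) = 0.25, so [S] = Km·0.25/(1 − 0.25) = 0.0798 × 0.3333.
[S] = 0.0266 nM.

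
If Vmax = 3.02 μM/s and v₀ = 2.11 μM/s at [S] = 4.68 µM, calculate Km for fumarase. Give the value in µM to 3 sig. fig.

2.02 µM

From v = Vmax[S]/(Km+[S]), Km = [S](Vmax − v)/v.
Km = 4.68 × (3.02 − 2.11) / 2.11 = 4.259/2.11 = 2.02 µM.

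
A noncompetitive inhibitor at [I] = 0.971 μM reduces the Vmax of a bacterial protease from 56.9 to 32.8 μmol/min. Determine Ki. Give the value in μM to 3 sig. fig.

Noncompetitive: Vmax,app = Vmax/α with α = 1 + [I]/Ki.
α = Vmax/Vmax,app = 56.9/32.8 = 1.735.
Since α = 1 + [I]/Ki, [I]/Ki = 1.735 − 1 = 0.7348 and Ki = 0.971/0.7348 = 1.32 μM.

1.32 μM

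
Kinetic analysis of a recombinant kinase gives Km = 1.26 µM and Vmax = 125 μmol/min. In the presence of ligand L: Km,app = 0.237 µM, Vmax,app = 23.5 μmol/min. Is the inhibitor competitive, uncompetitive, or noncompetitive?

Both Km and Vmax decrease by the same factor (~5.32-fold) — characteristic of uncompetitive inhibition.

uncompetitive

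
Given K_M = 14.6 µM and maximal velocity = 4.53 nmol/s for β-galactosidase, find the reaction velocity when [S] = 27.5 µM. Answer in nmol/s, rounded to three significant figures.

2.96 nmol/s

v = Vmax·[S]/(Km + [S]) = 4.53 × 27.5 / (14.6 + 27.5)
  = 124.6 / 42.10 = 2.96 nmol/s.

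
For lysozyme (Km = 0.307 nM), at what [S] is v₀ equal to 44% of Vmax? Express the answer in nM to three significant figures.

v/Vmax = [S]/(Km+[S]) = 0.44, so [S] = Km·0.44/(1 − 0.44) = 0.307 × 0.7857.
[S] = 0.241 nM.

0.241 nM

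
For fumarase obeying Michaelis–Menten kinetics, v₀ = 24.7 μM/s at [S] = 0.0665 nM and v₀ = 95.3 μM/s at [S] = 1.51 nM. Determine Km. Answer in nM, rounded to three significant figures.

0.229 nM

In reciprocal form, 1/v = (Km/Vmax)·(1/[S]) + 1/Vmax. The two points give (1/[S], 1/v) = (15.04, 0.04049) and (0.6623, 0.01049).
Slope = (0.04049 − 0.01049)/(15.04 − 0.6623) = 0.002086; intercept = 0.04049 − 0.002086×15.04 = 0.009111.
Vmax = 1/intercept = 110 μM/s; Km = slope × Vmax = 0.002086 × 110 = 0.229 nM.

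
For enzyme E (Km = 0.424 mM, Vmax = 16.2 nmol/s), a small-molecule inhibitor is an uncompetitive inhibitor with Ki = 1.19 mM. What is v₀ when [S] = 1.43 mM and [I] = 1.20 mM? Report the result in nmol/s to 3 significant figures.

α = 1 + [I]/Ki = 1 + 1.20/1.19 = 2.008.
For an uncompetitive inhibitor, both parameters are divided by α, giving Vmax/α and Km/α: Km,app = 0.211 mM, Vmax,app = 8.07 nmol/s.
v = Vmax,app·[S]/(Km,app + [S]) = 8.07 × 1.43/(0.211 + 1.43) = 7.03 nmol/s.

7.03 nmol/s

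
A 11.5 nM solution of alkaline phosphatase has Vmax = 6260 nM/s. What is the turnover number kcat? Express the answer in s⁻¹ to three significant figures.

kcat = Vmax/[E]total = 6260 nM/s / 11.5 nM = 544 s⁻¹.

544 s⁻¹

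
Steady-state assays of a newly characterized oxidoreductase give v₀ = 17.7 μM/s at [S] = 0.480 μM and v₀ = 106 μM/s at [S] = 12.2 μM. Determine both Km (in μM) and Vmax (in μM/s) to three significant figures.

Km = 3.13 μM; Vmax = 133 μM/s

From v = Vmax[S]/(Km+[S]), each point gives Vmax = v(Km+[S])/[S].
Equating: 17.7(Km+0.480)/0.480 = 106(Km+12.2)/12.2.
36.88·Km + 17.7 = 8.689·Km + 106, so (36.88 − 8.689)·Km = 106 − 17.7.
Km = 88.30/28.19 = 3.13 μM; then Vmax = 17.7(3.13+0.480)/0.480 = 133 μM/s.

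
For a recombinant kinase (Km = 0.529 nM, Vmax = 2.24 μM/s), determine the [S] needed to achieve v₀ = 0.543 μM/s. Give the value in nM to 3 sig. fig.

Rearranging v = Vmax[S]/(Km+[S]) gives [S] = Km·v/(Vmax − v).
[S] = 0.529 × 0.543 / (2.24 − 0.543) = 0.2872/1.697 = 0.169 nM.

0.169 nM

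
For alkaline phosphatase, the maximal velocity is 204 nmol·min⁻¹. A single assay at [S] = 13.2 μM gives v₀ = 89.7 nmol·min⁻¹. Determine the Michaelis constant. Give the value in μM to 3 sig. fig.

v/Vmax = 89.7/204 = 0.4397 = [S]/(Km+[S]).
So Km + [S] = [S]/0.4397 = 30.02 μM, giving Km = 30.02 − 13.2 = 16.8 μM.

16.8 μM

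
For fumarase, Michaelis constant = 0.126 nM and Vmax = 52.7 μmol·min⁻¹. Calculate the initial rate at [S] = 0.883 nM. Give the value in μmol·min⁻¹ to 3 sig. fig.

46.1 μmol·min⁻¹

[S]/(Km+[S]) = 0.883/1.009 = 0.8751, the fractional saturation.
v = 0.8751 × Vmax = 0.8751 × 52.7 = 46.1 μmol·min⁻¹.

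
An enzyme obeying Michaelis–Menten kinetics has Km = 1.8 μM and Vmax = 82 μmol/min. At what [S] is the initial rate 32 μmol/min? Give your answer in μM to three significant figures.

The required fractional saturation is v/Vmax = 32/82 = 0.3902.
Then [S]/(Km+[S]) = 0.3902 ⇒ [S] = 1.8 × 0.3902/(1 − 0.3902) = 1.15 μM.

1.15 μM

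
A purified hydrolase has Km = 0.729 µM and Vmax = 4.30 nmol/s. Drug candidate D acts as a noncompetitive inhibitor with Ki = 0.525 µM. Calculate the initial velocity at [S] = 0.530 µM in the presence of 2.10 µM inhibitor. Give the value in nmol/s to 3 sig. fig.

0.362 nmol/s

α = 1 + [I]/Ki = 1 + 2.10/0.525 = 5.000.
For a noncompetitive inhibitor, Vmax is reduced to Vmax/α while Km is unchanged: Km,app = 0.729 µM, Vmax,app = 0.860 nmol/s.
v = Vmax,app·[S]/(Km,app + [S]) = 0.860 × 0.530/(0.729 + 0.530) = 0.362 nmol/s.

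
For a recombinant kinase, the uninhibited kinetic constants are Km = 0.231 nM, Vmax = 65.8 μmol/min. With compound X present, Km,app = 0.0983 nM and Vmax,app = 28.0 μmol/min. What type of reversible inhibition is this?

uncompetitive

Both Km and Vmax decrease by the same factor (~2.35-fold) — characteristic of uncompetitive inhibition.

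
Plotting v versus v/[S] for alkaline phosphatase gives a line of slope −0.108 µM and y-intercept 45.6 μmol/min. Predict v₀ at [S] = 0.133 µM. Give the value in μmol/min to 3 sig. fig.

25.2 μmol/min

In the Eadie–Hofstee form v = Vmax − Km·(v/[S]), the slope is −Km and the intercept is Vmax, so Km = 0.108 µM and Vmax = 45.6 μmol/min.
v = 45.6 × 0.133/(0.108 + 0.133) = 25.2 μmol/min.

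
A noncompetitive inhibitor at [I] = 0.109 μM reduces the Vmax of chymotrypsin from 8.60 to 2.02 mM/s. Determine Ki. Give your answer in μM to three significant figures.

0.0335 μM

Noncompetitive: Vmax,app = Vmax/α with α = 1 + [I]/Ki.
α = Vmax/Vmax,app = 8.60/2.02 = 4.257.
Since α = 1 + [I]/Ki, [I]/Ki = 4.257 − 1 = 3.257 and Ki = 0.109/3.257 = 0.0335 μM.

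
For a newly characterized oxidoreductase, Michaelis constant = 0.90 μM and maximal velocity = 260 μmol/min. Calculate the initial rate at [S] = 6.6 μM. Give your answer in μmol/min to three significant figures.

v = Vmax·[S]/(Km + [S]) = 260 × 6.6 / (0.90 + 6.6)
  = 1716 / 7.500 = 229 μmol/min.

229 μmol/min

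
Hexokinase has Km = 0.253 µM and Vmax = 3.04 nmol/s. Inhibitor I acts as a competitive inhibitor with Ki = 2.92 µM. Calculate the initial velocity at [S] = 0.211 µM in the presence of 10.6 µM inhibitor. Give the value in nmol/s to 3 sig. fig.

α = 1 + [I]/Ki = 1 + 10.6/2.92 = 4.630.
For a competitive inhibitor, Vmax is unchanged and the apparent Km becomes α·Km: Km,app = 1.17 µM, Vmax,app = 3.04 nmol/s.
v = Vmax,app·[S]/(Km,app + [S]) = 3.04 × 0.211/(1.17 + 0.211) = 0.464 nmol/s.

0.464 nmol/s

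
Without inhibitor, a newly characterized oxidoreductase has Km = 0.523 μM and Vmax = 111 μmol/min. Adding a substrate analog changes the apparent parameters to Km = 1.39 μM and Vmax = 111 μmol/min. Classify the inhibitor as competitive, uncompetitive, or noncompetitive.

Km increases (0.523 → 1.39 μM) while Vmax is unchanged — the hallmark of competitive inhibition.

competitive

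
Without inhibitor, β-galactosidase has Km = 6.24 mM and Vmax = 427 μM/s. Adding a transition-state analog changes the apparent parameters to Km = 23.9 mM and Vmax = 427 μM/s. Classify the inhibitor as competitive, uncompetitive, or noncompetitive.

competitive

Km increases (6.24 → 23.9 mM) while Vmax is unchanged — the hallmark of competitive inhibition.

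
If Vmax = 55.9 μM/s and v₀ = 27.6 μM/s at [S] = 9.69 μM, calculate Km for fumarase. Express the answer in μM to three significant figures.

9.94 μM

v/Vmax = 27.6/55.9 = 0.4937 = [S]/(Km+[S]).
So Km + [S] = [S]/0.4937 = 19.63 μM, giving Km = 19.63 − 9.69 = 9.94 μM.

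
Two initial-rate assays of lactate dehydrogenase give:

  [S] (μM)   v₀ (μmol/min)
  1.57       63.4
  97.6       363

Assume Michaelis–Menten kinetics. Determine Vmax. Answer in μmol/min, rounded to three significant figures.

393 μmol/min

From v = Vmax[S]/(Km+[S]), each point gives Vmax = v(Km+[S])/[S].
Equating: 63.4(Km+1.57)/1.57 = 363(Km+97.6)/97.6.
40.38·Km + 63.4 = 3.719·Km + 363, so (40.38 − 3.719)·Km = 363 − 63.4.
Km = 299.6/36.66 = 8.17 μM; then Vmax = 63.4(8.17+1.57)/1.57 = 393 μmol/min.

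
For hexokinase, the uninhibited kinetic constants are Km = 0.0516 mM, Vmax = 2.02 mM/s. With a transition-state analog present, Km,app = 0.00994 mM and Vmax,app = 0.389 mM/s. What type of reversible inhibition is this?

uncompetitive

Both Km and Vmax decrease by the same factor (~5.19-fold) — characteristic of uncompetitive inhibition.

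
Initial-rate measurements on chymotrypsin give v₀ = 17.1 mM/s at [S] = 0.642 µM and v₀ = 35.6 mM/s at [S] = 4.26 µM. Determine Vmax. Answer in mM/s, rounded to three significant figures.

44.1 mM/s

From v = Vmax[S]/(Km+[S]), each point gives Vmax = v(Km+[S])/[S].
Equating: 17.1(Km+0.642)/0.642 = 35.6(Km+4.26)/4.26.
26.64·Km + 17.1 = 8.357·Km + 35.6, so (26.64 − 8.357)·Km = 35.6 − 17.1.
Km = 18.50/18.28 = 1.01 µM; then Vmax = 17.1(1.01+0.642)/0.642 = 44.1 mM/s.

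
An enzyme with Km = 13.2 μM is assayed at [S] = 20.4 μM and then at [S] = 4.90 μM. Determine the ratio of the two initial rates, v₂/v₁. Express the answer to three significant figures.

0.446

Since Vmax cancels, v₂/v₁ = [S]₂(Km+[S]₁) / [S]₁(Km+[S]₂).
= 4.90×(13.2+20.4) / (20.4×(13.2+4.90)) = 164.6/369.2 = 0.446.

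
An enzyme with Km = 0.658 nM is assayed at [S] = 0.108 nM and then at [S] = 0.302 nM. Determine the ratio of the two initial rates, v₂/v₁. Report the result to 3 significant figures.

The fractional saturations are [S]/(Km+[S]) = 0.108/0.7660 = 0.1410 and 0.302/0.9600 = 0.3146.
v₂/v₁ is just their ratio: 0.3146/0.1410 = 2.23.

2.23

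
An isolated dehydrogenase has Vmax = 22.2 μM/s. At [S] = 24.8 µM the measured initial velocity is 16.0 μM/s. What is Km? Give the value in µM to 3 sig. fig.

From v = Vmax[S]/(Km+[S]), Km = [S](Vmax − v)/v.
Km = 24.8 × (22.2 − 16.0) / 16.0 = 153.8/16.0 = 9.61 µM.

9.61 µM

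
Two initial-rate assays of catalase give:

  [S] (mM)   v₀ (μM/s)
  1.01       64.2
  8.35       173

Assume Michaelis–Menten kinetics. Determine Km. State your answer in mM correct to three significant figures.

In reciprocal form, 1/v = (Km/Vmax)·(1/[S]) + 1/Vmax. The two points give (1/[S], 1/v) = (0.9901, 0.01558) and (0.1198, 0.005780).
Slope = (0.01558 − 0.005780)/(0.9901 − 0.1198) = 0.01126; intercept = 0.01558 − 0.01126×0.9901 = 0.004432.
Vmax = 1/intercept = 226 μM/s; Km = slope × Vmax = 0.01126 × 226 = 2.54 mM.

2.54 mM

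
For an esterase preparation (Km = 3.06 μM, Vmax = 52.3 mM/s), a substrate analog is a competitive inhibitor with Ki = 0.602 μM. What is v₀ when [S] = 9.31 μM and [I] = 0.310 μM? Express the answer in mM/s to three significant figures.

α = 1 + [I]/Ki = 1 + 0.310/0.602 = 1.515.
For a competitive inhibitor, Vmax is unchanged and the apparent Km becomes α·Km: Km,app = 4.64 μM, Vmax,app = 52.3 mM/s.
v = Vmax,app·[S]/(Km,app + [S]) = 52.3 × 9.31/(4.64 + 9.31) = 34.9 mM/s.

34.9 mM/s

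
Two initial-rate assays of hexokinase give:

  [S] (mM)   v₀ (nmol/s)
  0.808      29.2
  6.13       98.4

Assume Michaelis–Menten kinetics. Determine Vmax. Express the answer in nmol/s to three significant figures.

154 nmol/s

In reciprocal form, 1/v = (Km/Vmax)·(1/[S]) + 1/Vmax. The two points give (1/[S], 1/v) = (1.238, 0.03425) and (0.1631, 0.01016).
Slope = (0.03425 − 0.01016)/(1.238 − 0.1631) = 0.02241; intercept = 0.03425 − 0.02241×1.238 = 0.006506.
Vmax = 1/intercept = 154 nmol/s; Km = slope × Vmax = 0.02241 × 154 = 3.45 mM.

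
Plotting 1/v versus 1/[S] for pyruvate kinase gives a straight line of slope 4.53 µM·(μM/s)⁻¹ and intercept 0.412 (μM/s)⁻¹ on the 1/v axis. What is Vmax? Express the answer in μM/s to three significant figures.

2.43 μM/s

The y-intercept of a Lineweaver–Burk plot equals 1/Vmax, so Vmax = 1/0.412 = 2.43 μM/s.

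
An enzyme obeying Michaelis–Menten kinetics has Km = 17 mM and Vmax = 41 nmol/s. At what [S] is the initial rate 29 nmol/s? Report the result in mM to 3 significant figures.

41.1 mM

Rearranging v = Vmax[S]/(Km+[S]) gives [S] = Km·v/(Vmax − v).
[S] = 17 × 29 / (41 − 29) = 493.0/12.00 = 41.1 mM.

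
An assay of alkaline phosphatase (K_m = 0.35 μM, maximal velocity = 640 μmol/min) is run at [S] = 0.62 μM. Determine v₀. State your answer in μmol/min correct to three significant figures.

v = Vmax·[S]/(Km + [S]) = 640 × 0.62 / (0.35 + 0.62)
  = 396.8 / 0.9700 = 409 μmol/min.

409 μmol/min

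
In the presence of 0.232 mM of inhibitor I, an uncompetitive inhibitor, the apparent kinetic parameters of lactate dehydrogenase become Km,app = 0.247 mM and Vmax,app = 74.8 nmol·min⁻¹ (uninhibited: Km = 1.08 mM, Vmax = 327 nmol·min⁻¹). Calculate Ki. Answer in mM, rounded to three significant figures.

Uncompetitive: Vmax,app = Vmax/α (and Km,app = Km/α) with α = 1 + [I]/Ki.
α = Vmax/Vmax,app = 327/74.8 = 4.372.
Ki = [I]/(α − 1) = 0.232/3.372 = 0.0688 mM.

0.0688 mM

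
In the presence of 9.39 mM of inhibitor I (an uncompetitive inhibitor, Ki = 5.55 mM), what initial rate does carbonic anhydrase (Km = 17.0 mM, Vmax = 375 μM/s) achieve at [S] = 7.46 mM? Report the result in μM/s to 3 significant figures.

α = 1 + [I]/Ki = 1 + 9.39/5.55 = 2.692.
For an uncompetitive inhibitor, both parameters are divided by α, giving Vmax/α and Km/α: Km,app = 6.32 mM, Vmax,app = 139 μM/s.
v = Vmax,app·[S]/(Km,app + [S]) = 139 × 7.46/(6.32 + 7.46) = 75.4 μM/s.

75.4 μM/s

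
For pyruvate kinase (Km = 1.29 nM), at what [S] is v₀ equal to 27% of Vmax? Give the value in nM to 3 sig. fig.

v/Vmax = [S]/(Km+[S]) = 0.27, so [S] = Km·0.27/(1 − 0.27) = 1.29 × 0.3699.
[S] = 0.477 nM.

0.477 nM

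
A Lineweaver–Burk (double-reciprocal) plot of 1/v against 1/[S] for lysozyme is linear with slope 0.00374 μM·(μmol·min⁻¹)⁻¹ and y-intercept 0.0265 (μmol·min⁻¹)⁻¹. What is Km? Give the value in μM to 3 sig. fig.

0.141 μM

y-intercept = 1/Vmax ⇒ Vmax = 37.7 μmol·min⁻¹; slope = Km/Vmax ⇒ Km = slope × Vmax.
Km = 0.00374 × 37.7 = 0.141 μM.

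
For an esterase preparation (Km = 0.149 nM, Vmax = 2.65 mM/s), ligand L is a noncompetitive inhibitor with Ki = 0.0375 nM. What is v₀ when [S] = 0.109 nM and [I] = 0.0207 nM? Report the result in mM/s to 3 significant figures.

With α = 1 + [I]/Ki = 1 + 0.0207/0.0375 = 1.552, the noncompetitive rate law is v = (Vmax/α)·[S] / (Km + [S]).
v = (2.65/1.552)×0.109 / (0.149 + 0.109) = 0.1861/0.2580 = 0.721 mM/s.

0.721 mM/s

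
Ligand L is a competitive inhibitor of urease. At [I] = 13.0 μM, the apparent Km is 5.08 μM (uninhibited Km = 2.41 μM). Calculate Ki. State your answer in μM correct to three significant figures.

11.7 μM

Competitive: Km,app = α·Km with α = 1 + [I]/Ki.
α = Km,app/Km = 5.08/2.41 = 2.108.
Ki = [I]/(α − 1) = 13.0/1.108 = 11.7 μM.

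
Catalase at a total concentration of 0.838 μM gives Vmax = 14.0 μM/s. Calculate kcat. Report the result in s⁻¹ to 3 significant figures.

16.7 s⁻¹

kcat = Vmax/[E]total = 14.0 μM/s / 0.838 μM = 16.7 s⁻¹.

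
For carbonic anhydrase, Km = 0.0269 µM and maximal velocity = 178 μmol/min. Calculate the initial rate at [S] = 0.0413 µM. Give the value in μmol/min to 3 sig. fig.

[S]/(Km+[S]) = 0.0413/0.06820 = 0.6056, the fractional saturation.
v = 0.6056 × Vmax = 0.6056 × 178 = 108 μmol/min.

108 μmol/min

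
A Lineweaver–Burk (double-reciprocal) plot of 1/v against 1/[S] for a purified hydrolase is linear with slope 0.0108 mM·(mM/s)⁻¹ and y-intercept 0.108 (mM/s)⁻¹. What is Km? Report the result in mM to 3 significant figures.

y-intercept = 1/Vmax ⇒ Vmax = 9.26 mM/s; slope = Km/Vmax ⇒ Km = slope × Vmax.
Km = 0.0108 × 9.26 = 0.100 mM.

0.100 mM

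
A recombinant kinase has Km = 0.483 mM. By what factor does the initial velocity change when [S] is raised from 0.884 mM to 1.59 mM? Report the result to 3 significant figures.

The fractional saturations are [S]/(Km+[S]) = 0.884/1.367 = 0.6467 and 1.59/2.073 = 0.7670.
v₂/v₁ is just their ratio: 0.7670/0.6467 = 1.19.

1.19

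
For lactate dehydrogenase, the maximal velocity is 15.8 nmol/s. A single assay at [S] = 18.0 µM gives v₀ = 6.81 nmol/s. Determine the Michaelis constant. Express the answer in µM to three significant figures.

23.8 µM

v/Vmax = 6.81/15.8 = 0.4310 = [S]/(Km+[S]).
So Km + [S] = [S]/0.4310 = 41.76 µM, giving Km = 41.76 − 18.0 = 23.8 µM.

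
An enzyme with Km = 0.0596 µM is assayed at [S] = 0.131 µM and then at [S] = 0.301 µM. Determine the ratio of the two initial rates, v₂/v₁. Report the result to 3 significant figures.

1.21

Since Vmax cancels, v₂/v₁ = [S]₂(Km+[S]₁) / [S]₁(Km+[S]₂).
= 0.301×(0.0596+0.131) / (0.131×(0.0596+0.301)) = 0.05737/0.04724 = 1.21.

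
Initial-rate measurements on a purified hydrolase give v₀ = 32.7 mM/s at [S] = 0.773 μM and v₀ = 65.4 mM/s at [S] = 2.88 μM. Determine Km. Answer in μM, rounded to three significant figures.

1.67 μM

In reciprocal form, 1/v = (Km/Vmax)·(1/[S]) + 1/Vmax. The two points give (1/[S], 1/v) = (1.294, 0.03058) and (0.3472, 0.01529).
Slope = (0.03058 − 0.01529)/(1.294 − 0.3472) = 0.01616; intercept = 0.03058 − 0.01616×1.294 = 0.009681.
Vmax = 1/intercept = 103 mM/s; Km = slope × Vmax = 0.01616 × 103 = 1.67 μM.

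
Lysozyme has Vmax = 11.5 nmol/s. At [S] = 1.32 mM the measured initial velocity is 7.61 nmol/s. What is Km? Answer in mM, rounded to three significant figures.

v/Vmax = 7.61/11.5 = 0.6617 = [S]/(Km+[S]).
So Km + [S] = [S]/0.6617 = 1.995 mM, giving Km = 1.995 − 1.32 = 0.675 mM.

0.675 mM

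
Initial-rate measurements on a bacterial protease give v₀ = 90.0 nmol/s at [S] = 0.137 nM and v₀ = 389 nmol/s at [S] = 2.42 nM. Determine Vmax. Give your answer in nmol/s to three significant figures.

486 nmol/s

In reciprocal form, 1/v = (Km/Vmax)·(1/[S]) + 1/Vmax. The two points give (1/[S], 1/v) = (7.299, 0.01111) and (0.4132, 0.002571).
Slope = (0.01111 − 0.002571)/(7.299 − 0.4132) = 0.001240; intercept = 0.01111 − 0.001240×7.299 = 0.002058.
Vmax = 1/intercept = 486 nmol/s; Km = slope × Vmax = 0.001240 × 486 = 0.603 nM.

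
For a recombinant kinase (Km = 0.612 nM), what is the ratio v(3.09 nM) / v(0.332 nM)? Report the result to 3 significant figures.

2.37

The fractional saturations are [S]/(Km+[S]) = 0.332/0.9440 = 0.3517 and 3.09/3.702 = 0.8347.
v₂/v₁ is just their ratio: 0.8347/0.3517 = 2.37.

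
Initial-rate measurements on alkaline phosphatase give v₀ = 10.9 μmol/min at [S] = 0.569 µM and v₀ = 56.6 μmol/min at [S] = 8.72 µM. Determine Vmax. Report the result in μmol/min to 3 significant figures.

80.0 μmol/min

In reciprocal form, 1/v = (Km/Vmax)·(1/[S]) + 1/Vmax. The two points give (1/[S], 1/v) = (1.757, 0.09174) and (0.1147, 0.01767).
Slope = (0.09174 − 0.01767)/(1.757 − 0.1147) = 0.04509; intercept = 0.09174 − 0.04509×1.757 = 0.01250.
Vmax = 1/intercept = 80.0 μmol/min; Km = slope × Vmax = 0.04509 × 80.0 = 3.61 µM.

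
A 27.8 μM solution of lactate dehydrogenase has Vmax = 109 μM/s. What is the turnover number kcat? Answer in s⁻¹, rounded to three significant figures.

kcat = Vmax/[E]total = 109 μM/s / 27.8 μM = 3.92 s⁻¹.

3.92 s⁻¹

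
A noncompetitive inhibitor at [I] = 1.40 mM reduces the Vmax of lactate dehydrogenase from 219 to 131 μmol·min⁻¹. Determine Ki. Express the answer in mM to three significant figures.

Noncompetitive: Vmax,app = Vmax/α with α = 1 + [I]/Ki.
α = Vmax/Vmax,app = 219/131 = 1.672.
Ki = [I]/(α − 1) = 1.40/0.6718 = 2.08 mM.

2.08 mM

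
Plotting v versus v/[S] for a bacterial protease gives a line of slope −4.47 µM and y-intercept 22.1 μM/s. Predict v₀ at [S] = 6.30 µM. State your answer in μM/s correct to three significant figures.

In the Eadie–Hofstee form v = Vmax − Km·(v/[S]), the slope is −Km and the intercept is Vmax, so Km = 4.47 µM and Vmax = 22.1 μM/s.
v = 22.1 × 6.30/(4.47 + 6.30) = 12.9 μM/s.

12.9 μM/s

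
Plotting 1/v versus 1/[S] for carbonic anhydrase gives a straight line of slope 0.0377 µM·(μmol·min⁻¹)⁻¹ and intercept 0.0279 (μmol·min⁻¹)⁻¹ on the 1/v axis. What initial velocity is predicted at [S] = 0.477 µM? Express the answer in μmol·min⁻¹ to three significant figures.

9.35 μmol·min⁻¹

The y-intercept is 1/Vmax, so Vmax = 1/0.0279 = 35.8 μmol·min⁻¹.
The slope is Km/Vmax, so Km = 0.0377 × 35.8 = 1.35 µM.
Then v = 35.8 × 0.477/(1.35 + 0.477) = 9.35 μmol·min⁻¹.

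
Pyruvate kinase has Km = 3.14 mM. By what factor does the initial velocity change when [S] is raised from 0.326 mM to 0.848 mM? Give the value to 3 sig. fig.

2.26

Since Vmax cancels, v₂/v₁ = [S]₂(Km+[S]₁) / [S]₁(Km+[S]₂).
= 0.848×(3.14+0.326) / (0.326×(3.14+0.848)) = 2.939/1.300 = 2.26.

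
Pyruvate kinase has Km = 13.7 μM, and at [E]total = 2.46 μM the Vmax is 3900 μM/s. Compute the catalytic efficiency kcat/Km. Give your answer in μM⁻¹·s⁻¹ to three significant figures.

116 μM⁻¹·s⁻¹

kcat = Vmax/[E]total = 3900/2.46 = 1590 s⁻¹.
kcat/Km = 1590/13.7 = 116 μM⁻¹·s⁻¹.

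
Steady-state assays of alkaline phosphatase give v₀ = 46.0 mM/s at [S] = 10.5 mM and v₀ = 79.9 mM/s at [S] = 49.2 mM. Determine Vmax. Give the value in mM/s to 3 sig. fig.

In reciprocal form, 1/v = (Km/Vmax)·(1/[S]) + 1/Vmax. The two points give (1/[S], 1/v) = (0.09524, 0.02174) and (0.02033, 0.01252).
Slope = (0.02174 − 0.01252)/(0.09524 − 0.02033) = 0.1231; intercept = 0.02174 − 0.1231×0.09524 = 0.01001.
Vmax = 1/intercept = 99.9 mM/s; Km = slope × Vmax = 0.1231 × 99.9 = 12.3 mM.

99.9 mM/s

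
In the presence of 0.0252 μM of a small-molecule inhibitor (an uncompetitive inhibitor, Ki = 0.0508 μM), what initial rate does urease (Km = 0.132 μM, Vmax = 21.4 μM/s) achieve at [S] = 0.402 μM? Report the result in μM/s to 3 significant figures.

α = 1 + [I]/Ki = 1 + 0.0252/0.0508 = 1.496.
For an uncompetitive inhibitor, both parameters are divided by α, giving Vmax/α and Km/α: Km,app = 0.0882 μM, Vmax,app = 14.3 μM/s.
v = Vmax,app·[S]/(Km,app + [S]) = 14.3 × 0.402/(0.0882 + 0.402) = 11.7 μM/s.

11.7 μM/s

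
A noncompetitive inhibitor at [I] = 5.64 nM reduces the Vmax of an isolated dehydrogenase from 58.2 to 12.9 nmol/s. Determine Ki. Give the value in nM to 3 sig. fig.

Noncompetitive: Vmax,app = Vmax/α with α = 1 + [I]/Ki.
α = Vmax/Vmax,app = 58.2/12.9 = 4.512.
Ki = [I]/(α − 1) = 5.64/3.512 = 1.61 nM.

1.61 nM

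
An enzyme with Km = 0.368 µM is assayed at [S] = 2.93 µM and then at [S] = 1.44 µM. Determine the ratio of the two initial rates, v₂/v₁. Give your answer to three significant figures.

0.896

The fractional saturations are [S]/(Km+[S]) = 2.93/3.298 = 0.8884 and 1.44/1.808 = 0.7965.
v₂/v₁ is just their ratio: 0.7965/0.8884 = 0.896.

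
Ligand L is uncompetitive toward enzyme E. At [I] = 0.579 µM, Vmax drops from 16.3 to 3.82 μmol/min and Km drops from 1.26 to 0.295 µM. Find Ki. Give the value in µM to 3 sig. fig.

Uncompetitive: Vmax,app = Vmax/α (and Km,app = Km/α) with α = 1 + [I]/Ki.
α = Vmax/Vmax,app = 16.3/3.82 = 4.267.
Since α = 1 + [I]/Ki, [I]/Ki = 4.267 − 1 = 3.267 and Ki = 0.579/3.267 = 0.177 µM.

0.177 µM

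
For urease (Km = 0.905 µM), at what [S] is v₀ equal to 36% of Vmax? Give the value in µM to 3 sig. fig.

v/Vmax = [S]/(Km+[S]) = 0.36, so [S] = Km·0.36/(1 − 0.36) = 0.905 × 0.5625.
[S] = 0.509 µM.

0.509 µM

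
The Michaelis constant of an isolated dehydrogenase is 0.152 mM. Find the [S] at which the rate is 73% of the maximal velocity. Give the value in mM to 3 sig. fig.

0.411 mM

v/Vmax = [S]/(Km+[S]) = 0.73, so [S] = Km·0.73/(1 − 0.73) = 0.152 × 2.704.
[S] = 0.411 mM.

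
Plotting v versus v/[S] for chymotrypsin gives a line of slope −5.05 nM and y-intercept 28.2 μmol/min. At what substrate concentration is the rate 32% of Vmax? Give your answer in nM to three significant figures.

The Eadie–Hofstee slope gives Km = 5.05 nM (slope = −Km).
v/Vmax = [S]/(Km+[S]) = 0.32 ⇒ [S] = Km·0.32/(1−0.32) = 5.05 × 0.4706 = 2.38 nM.

2.38 nM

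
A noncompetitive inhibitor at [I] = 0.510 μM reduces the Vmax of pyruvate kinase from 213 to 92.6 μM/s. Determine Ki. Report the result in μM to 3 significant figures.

0.392 μM

Noncompetitive: Vmax,app = Vmax/α with α = 1 + [I]/Ki.
α = Vmax/Vmax,app = 213/92.6 = 2.300.
Ki = [I]/(α − 1) = 0.510/1.300 = 0.392 μM.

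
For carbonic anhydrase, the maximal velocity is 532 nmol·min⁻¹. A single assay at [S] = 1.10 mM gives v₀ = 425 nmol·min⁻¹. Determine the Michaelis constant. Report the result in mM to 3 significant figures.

From v = Vmax[S]/(Km+[S]), Km = [S](Vmax − v)/v.
Km = 1.10 × (532 − 425) / 425 = 117.7/425 = 0.277 mM.

0.277 mM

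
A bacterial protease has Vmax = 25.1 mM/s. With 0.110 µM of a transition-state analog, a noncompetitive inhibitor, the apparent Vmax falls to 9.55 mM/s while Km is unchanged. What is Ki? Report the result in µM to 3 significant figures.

0.0676 µM

Noncompetitive: Vmax,app = Vmax/α with α = 1 + [I]/Ki.
α = Vmax/Vmax,app = 25.1/9.55 = 2.628.
Ki = [I]/(α − 1) = 0.110/1.628 = 0.0676 µM.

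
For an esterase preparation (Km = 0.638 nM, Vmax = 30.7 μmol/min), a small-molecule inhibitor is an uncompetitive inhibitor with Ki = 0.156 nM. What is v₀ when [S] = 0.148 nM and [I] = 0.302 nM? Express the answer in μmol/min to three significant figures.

With α = 1 + [I]/Ki = 1 + 0.302/0.156 = 2.936, the uncompetitive rate law is v = (Vmax/α)·[S] / (Km/α + [S]).
v = (30.7/2.936)×0.148 / (0.638/2.936 + 0.148) = 1.548/0.3653 = 4.24 μmol/min.

4.24 μmol/min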